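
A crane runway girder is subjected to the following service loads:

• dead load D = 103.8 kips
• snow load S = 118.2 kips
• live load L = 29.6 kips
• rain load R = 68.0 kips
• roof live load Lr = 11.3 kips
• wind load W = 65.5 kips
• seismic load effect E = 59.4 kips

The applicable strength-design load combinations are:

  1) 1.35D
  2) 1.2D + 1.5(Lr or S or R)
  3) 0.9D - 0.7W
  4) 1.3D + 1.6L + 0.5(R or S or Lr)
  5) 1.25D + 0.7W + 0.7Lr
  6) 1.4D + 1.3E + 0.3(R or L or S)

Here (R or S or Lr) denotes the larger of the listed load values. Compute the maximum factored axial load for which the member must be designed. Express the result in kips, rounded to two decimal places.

(Lr or S or R) → S = 118.2 kips; (R or S or Lr) → S = 118.2 kips; (R or L or S) → S = 118.2 kips.
1) 1.35(103.8) = 140.13
2) 1.2(103.8) + 1.5(118.2) = 124.56 + 177.30 = 301.86
3) 0.9(103.8) - 0.7(65.5) = 93.42 - 45.85 = 47.57
4) 1.3(103.8) + 1.6(29.6) + 0.5(118.2) = 134.94 + 47.36 + 59.10 = 241.40
5) 1.25(103.8) + 0.7(65.5) + 0.7(11.3) = 129.75 + 45.85 + 7.91 = 183.51
6) 1.4(103.8) + 1.3(59.4) + 0.3(118.2) = 145.32 + 77.22 + 35.46 = 258.00
The controlling combination is 2, giving 301.86 kips.

301.86 kips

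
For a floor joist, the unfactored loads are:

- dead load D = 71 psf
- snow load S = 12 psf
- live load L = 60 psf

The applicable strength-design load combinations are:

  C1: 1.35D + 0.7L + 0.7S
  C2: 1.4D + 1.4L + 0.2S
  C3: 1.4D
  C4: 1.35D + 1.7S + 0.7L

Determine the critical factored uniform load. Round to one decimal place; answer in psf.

185.8 psf

C1: 1.35(71) + 0.7(60) + 0.7(12) = 146.3
C2: 1.4(71) + 1.4(60) + 0.2(12) = 185.8
C3: 1.4(71) = 99.4
C4: 1.35(71) + 1.7(12) + 0.7(60) = 158.3
The controlling combination is 2, giving 185.8 psf.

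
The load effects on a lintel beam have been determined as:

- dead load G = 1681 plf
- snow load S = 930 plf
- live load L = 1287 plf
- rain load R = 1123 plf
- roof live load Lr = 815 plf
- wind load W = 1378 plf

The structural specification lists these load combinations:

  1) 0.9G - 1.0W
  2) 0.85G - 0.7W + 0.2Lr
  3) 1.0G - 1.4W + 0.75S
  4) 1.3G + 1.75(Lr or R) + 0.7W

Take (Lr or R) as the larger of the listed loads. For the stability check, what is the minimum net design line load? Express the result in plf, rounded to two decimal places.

134.90 plf

(Lr or R) → R = 1123 plf.
1) 0.9(1681) - 1.0(1378) = 1512.90 - 1378.00 = 134.90
2) 0.85(1681) - 0.7(1378) + 0.2(815) = 1428.85 - 964.60 + 163.00 = 627.25
3) 1.0(1681) - 1.4(1378) + 0.75(930) = 1681.00 - 1929.20 + 697.50 = 449.30
4) 1.3(1681) + 1.75(1123) + 0.7(1378) = 2185.30 + 1965.25 + 964.60 = 5115.15
Combination 1 gives the minimum: 134.90 plf.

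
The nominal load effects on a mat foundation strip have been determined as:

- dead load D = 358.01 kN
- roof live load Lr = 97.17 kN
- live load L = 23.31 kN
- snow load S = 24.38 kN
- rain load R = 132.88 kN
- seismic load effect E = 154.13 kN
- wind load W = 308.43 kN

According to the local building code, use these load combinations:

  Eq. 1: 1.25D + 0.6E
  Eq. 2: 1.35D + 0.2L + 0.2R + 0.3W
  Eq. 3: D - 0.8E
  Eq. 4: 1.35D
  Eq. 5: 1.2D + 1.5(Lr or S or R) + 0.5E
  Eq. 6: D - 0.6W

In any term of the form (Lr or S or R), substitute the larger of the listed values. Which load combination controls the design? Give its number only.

(Lr or S or R) → R = 132.88 kN.
Eq. 1: 1.25(358.01) + 0.6(154.13) = 447.51 + 92.48 = 539.99
Eq. 2: 1.35(358.01) + 0.2(23.31) + 0.2(132.88) + 0.3(308.43) = 483.31 + 4.66 + 26.58 + 92.53 = 607.08
Eq. 3: 1.0(358.01) - 0.8(154.13) = 358.01 - 123.30 = 234.71
Eq. 4: 1.35(358.01) = 483.31
Eq. 5: 1.2(358.01) + 1.5(132.88) + 0.5(154.13) = 429.61 + 199.32 + 77.07 = 706.00
Eq. 6: 1.0(358.01) - 0.6(308.43) = 358.01 - 185.06 = 172.95
The largest value is 706.00 kN from combination 5.

Combination 5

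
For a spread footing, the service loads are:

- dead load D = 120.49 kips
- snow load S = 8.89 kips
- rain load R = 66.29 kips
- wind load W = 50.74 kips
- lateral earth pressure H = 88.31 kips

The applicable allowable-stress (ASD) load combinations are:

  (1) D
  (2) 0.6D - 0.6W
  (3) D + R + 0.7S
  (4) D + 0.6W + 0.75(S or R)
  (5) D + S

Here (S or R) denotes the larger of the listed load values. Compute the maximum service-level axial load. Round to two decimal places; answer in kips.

200.65 kips

(S or R) → R = 66.29 kips.
(1) 1.0(120.49) = 120.49
(2) 0.6(120.49) - 0.6(50.74) = 72.29 - 30.44 = 41.85
(3) 1.0(120.49) + 1.0(66.29) + 0.7(8.89) = 120.49 + 66.29 + 6.22 = 193.00
(4) 1.0(120.49) + 0.6(50.74) + 0.75(66.29) = 120.49 + 30.44 + 49.72 = 200.65
(5) 1.0(120.49) + 1.0(8.89) = 120.49 + 8.89 = 129.38
Maximum is from combination 4.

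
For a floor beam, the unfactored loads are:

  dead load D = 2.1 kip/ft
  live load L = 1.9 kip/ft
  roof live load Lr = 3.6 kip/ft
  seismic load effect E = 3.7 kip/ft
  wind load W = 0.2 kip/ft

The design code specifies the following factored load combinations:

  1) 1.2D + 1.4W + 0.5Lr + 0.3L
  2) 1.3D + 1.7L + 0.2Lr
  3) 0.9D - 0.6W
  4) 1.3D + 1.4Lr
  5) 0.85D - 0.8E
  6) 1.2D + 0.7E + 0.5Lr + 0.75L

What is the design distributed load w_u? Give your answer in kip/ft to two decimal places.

1) 1.2(2.1) + 1.4(0.2) + 0.5(3.6) + 0.3(1.9) = 5.17
2) 1.3(2.1) + 1.7(1.9) + 0.2(3.6) = 6.68
3) 0.9(2.1) - 0.6(0.2) = 1.77
4) 1.3(2.1) + 1.4(3.6) = 7.77
5) 0.85(2.1) - 0.8(3.7) = -1.18
6) 1.2(2.1) + 0.7(3.7) + 0.5(3.6) + 0.75(1.9) = 8.34
The controlling combination is 6, giving 8.34 kip/ft.

8.34 kip/ft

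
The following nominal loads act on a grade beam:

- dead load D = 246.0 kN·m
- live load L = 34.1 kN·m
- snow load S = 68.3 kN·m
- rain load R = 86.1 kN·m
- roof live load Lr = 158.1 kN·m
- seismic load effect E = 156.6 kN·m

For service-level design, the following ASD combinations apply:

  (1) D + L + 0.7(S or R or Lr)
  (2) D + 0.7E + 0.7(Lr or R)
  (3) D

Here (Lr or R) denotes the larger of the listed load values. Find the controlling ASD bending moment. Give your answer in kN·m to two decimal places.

466.29 kN·m

(S or R or Lr) → Lr = 158.1 kN·m; (Lr or R) → Lr = 158.1 kN·m.
(1) 1.0(246.0) + 1.0(34.1) + 0.7(158.1) = 390.77
(2) 1.0(246.0) + 0.7(156.6) + 0.7(158.1) = 466.29
(3) 1.0(246.0) = 246.00
The controlling combination is 2, giving 466.29 kN·m.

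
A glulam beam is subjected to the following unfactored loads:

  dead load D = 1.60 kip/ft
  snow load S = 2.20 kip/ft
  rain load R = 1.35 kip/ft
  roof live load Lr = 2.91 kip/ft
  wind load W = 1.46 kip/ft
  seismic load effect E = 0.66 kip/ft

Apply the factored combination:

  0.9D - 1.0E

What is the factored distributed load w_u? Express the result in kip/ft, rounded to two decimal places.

0.9(1.60) - 1.0(0.66) = 0.78
w_u = 0.78 kip/ft.

0.78 kip/ft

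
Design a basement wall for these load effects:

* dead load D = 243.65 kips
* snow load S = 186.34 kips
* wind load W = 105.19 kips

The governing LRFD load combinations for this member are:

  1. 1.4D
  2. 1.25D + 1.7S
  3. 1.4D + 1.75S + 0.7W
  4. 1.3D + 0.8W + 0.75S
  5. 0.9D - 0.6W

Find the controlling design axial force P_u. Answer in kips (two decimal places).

1. 1.4(243.65) = 341.11
2. 1.25(243.65) + 1.7(186.34) = 621.34
3. 1.4(243.65) + 1.75(186.34) + 0.7(105.19) = 740.84
4. 1.3(243.65) + 0.8(105.19) + 0.75(186.34) = 540.65
5. 0.9(243.65) - 0.6(105.19) = 156.17
The controlling combination is 3, giving 740.84 kips.

740.84 kips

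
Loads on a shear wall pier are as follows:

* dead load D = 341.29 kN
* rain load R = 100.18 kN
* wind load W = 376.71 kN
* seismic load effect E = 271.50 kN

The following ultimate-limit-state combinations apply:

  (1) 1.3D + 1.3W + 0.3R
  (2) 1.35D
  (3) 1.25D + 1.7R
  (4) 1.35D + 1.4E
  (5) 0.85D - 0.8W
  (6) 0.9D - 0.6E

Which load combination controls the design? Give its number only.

Combination 1

(1) 1.3(341.29) + 1.3(376.71) + 0.3(100.18) = 963.45
(2) 1.35(341.29) = 460.74
(3) 1.25(341.29) + 1.7(100.18) = 596.92
(4) 1.35(341.29) + 1.4(271.50) = 840.84
(5) 0.85(341.29) - 0.8(376.71) = -11.27
(6) 0.9(341.29) - 0.6(271.50) = 144.26
The largest value is 963.45 kN from combination 1.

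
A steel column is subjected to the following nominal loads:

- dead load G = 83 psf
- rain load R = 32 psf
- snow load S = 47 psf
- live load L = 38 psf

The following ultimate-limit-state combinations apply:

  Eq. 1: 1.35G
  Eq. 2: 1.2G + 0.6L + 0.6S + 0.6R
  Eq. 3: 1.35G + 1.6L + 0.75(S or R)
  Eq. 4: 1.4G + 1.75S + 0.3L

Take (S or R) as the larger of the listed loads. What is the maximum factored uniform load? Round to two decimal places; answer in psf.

209.85 psf

(S or R) → S = 47 psf.
Eq. 1: 1.35(83) = 112.05
Eq. 2: 1.2(83) + 0.6(38) + 0.6(47) + 0.6(32) = 99.60 + 22.80 + 28.20 + 19.20 = 169.80
Eq. 3: 1.35(83) + 1.6(38) + 0.75(47) = 112.05 + 60.80 + 35.25 = 208.10
Eq. 4: 1.4(83) + 1.75(47) + 0.3(38) = 116.20 + 82.25 + 11.40 = 209.85
Combination 4 governs: q_u = 209.85 psf.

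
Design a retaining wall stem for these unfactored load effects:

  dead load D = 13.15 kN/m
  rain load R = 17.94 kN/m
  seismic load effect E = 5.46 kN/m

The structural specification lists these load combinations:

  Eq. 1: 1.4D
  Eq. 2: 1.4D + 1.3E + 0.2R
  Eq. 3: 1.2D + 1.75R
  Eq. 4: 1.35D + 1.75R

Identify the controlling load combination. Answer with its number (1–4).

Eq. 1: 1.4(13.15) = 18.41
Eq. 2: 1.4(13.15) + 1.3(5.46) + 0.2(17.94) = 18.41 + 7.10 + 3.59 = 29.10
Eq. 3: 1.2(13.15) + 1.75(17.94) = 15.78 + 31.40 = 47.18
Eq. 4: 1.35(13.15) + 1.75(17.94) = 17.75 + 31.40 = 49.15
The largest value is 49.15 kN/m from combination 4.

Combination 4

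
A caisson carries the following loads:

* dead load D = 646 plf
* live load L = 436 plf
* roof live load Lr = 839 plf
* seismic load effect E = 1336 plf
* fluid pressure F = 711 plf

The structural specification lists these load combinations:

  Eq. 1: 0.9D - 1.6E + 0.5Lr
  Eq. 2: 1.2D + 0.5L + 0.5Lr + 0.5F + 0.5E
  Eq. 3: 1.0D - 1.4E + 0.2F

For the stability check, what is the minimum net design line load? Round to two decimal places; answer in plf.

-1136.70 plf

Eq. 1: 0.9(646) - 1.6(1336) + 0.5(839) = -1136.70
Eq. 2: 1.2(646) + 0.5(436) + 0.5(839) + 0.5(711) + 0.5(1336) = 2436.20
Eq. 3: 1.0(646) - 1.4(1336) + 0.2(711) = -1082.20
Combination 1 gives the minimum: -1136.70 plf.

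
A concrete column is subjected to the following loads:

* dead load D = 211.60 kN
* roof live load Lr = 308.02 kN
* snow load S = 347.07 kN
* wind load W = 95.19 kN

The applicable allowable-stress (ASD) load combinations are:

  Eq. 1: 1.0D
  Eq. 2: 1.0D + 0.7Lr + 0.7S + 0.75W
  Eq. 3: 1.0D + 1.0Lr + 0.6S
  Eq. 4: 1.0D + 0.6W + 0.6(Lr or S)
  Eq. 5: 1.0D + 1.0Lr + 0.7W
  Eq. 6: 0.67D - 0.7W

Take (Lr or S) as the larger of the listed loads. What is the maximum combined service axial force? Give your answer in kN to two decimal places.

(Lr or S) → S = 347.07 kN.
Eq. 1: 1.0(211.60) = 211.60
Eq. 2: 1.0(211.60) + 0.7(308.02) + 0.7(347.07) + 0.75(95.19) = 741.56
Eq. 3: 1.0(211.60) + 1.0(308.02) + 0.6(347.07) = 727.86
Eq. 4: 1.0(211.60) + 0.6(95.19) + 0.6(347.07) = 476.96
Eq. 5: 1.0(211.60) + 1.0(308.02) + 0.7(95.19) = 586.25
Eq. 6: 0.67(211.60) - 0.7(95.19) = 75.14
Maximum is from combination 2.

741.56 kN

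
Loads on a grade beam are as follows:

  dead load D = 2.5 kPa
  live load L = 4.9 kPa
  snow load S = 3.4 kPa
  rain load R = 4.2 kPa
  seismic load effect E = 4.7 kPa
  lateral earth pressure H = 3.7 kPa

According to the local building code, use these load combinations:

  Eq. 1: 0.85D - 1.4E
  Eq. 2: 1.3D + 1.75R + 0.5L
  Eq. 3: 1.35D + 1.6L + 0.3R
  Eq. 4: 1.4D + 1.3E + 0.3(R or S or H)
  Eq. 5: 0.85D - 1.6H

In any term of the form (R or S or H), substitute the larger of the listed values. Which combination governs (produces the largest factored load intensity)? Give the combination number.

Combination 2

(R or S or H) → R = 4.2 kPa.
Eq. 1: 0.85(2.5) - 1.4(4.7) = 2.1 - 6.6 = -4.5
Eq. 2: 1.3(2.5) + 1.75(4.2) + 0.5(4.9) = 13.1
Eq. 3: 1.35(2.5) + 1.6(4.9) + 0.3(4.2) = 3.4 + 7.8 + 1.3 = 12.5
Eq. 4: 1.4(2.5) + 1.3(4.7) + 0.3(4.2) = 3.5 + 6.1 + 1.3 = 10.9
Eq. 5: 0.85(2.5) - 1.6(3.7) = 2.1 - 5.9 = -3.8
The largest value is 13.1 kPa from combination 2.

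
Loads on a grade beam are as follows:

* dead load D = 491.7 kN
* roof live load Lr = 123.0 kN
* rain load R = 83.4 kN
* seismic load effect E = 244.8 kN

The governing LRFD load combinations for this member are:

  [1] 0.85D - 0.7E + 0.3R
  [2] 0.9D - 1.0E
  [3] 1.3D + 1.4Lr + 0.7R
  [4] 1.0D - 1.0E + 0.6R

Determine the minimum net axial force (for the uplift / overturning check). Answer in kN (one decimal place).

197.7 kN

[1] 0.85(491.7) - 0.7(244.8) + 0.3(83.4) = 271.6
[2] 0.9(491.7) - 1.0(244.8) = 197.7
[3] 1.3(491.7) + 1.4(123.0) + 0.7(83.4) = 869.8
[4] 1.0(491.7) - 1.0(244.8) + 0.6(83.4) = 296.9
Combination 2 gives the minimum: 197.7 kN.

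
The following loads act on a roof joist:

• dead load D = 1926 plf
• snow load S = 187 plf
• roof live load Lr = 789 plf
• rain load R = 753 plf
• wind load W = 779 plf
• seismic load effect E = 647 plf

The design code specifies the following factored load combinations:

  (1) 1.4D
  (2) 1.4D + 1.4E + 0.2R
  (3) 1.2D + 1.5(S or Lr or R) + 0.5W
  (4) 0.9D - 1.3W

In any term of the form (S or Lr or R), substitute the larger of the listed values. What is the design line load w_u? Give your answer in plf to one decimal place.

3884.2 plf

(S or Lr or R) → Lr = 789 plf.
(1) 1.4(1926) = 2696.4
(2) 1.4(1926) + 1.4(647) + 0.2(753) = 3752.8
(3) 1.2(1926) + 1.5(789) + 0.5(779) = 3884.2
(4) 0.9(1926) - 1.3(779) = 720.7
Maximum is from combination 3.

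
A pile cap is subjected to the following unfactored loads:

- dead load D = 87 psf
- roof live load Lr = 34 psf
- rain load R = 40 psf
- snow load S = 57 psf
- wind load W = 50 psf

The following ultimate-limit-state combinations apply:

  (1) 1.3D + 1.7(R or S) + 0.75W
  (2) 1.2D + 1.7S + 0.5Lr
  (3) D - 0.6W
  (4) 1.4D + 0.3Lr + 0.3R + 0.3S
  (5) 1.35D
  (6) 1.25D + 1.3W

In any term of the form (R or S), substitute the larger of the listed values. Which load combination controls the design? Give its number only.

(R or S) → S = 57 psf.
(1) 1.3(87) + 1.7(57) + 0.75(50) = 113.10 + 96.90 + 37.50 = 247.50
(2) 1.2(87) + 1.7(57) + 0.5(34) = 104.40 + 96.90 + 17.00 = 218.30
(3) 1.0(87) - 0.6(50) = 87.00 - 30.00 = 57.00
(4) 1.4(87) + 0.3(34) + 0.3(40) + 0.3(57) = 121.80 + 10.20 + 12.00 + 17.10 = 161.10
(5) 1.35(87) = 117.45
(6) 1.25(87) + 1.3(50) = 108.75 + 65.00 = 173.75
The largest value is 247.50 psf from combination 1.

Combination 1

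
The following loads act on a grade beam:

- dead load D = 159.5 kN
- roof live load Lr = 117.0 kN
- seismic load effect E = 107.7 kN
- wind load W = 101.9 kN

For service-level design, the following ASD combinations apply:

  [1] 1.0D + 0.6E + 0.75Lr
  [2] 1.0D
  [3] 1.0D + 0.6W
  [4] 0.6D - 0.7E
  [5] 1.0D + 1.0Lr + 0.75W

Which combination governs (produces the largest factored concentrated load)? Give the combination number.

Combination 5

[1] 1.0(159.5) + 0.6(107.7) + 0.75(117.0) = 159.5 + 64.6 + 87.8 = 311.9
[2] 1.0(159.5) = 159.5
[3] 1.0(159.5) + 0.6(101.9) = 159.5 + 61.1 = 220.6
[4] 0.6(159.5) - 0.7(107.7) = 95.7 - 75.4 = 20.3
[5] 1.0(159.5) + 1.0(117.0) + 0.75(101.9) = 159.5 + 117.0 + 76.4 = 352.9
The largest value is 352.9 kN from combination 5.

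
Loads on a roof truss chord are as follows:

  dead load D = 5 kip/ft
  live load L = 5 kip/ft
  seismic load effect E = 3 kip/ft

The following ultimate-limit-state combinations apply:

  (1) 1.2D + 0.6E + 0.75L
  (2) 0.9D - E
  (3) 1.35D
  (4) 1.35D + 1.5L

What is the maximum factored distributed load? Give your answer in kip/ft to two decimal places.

14.25 kip/ft

(1) 1.2(5) + 0.6(3) + 0.75(5) = 6.00 + 1.80 + 3.75 = 11.55
(2) 0.9(5) - 1.0(3) = 4.50 - 3.00 = 1.50
(3) 1.35(5) = 6.75
(4) 1.35(5) + 1.5(5) = 6.75 + 7.50 = 14.25
The controlling combination is 4, giving 14.25 kip/ft.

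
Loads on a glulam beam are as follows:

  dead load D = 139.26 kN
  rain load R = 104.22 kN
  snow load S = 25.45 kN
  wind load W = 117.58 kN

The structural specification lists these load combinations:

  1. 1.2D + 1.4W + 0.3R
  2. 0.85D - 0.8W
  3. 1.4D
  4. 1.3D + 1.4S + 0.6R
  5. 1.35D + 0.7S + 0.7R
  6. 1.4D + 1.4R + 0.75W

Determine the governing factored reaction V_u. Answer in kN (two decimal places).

429.06 kN

1. 1.2(139.26) + 1.4(117.58) + 0.3(104.22) = 167.11 + 164.61 + 31.27 = 362.99
2. 0.85(139.26) - 0.8(117.58) = 118.37 - 94.06 = 24.31
3. 1.4(139.26) = 194.96
4. 1.3(139.26) + 1.4(25.45) + 0.6(104.22) = 181.04 + 35.63 + 62.53 = 279.20
5. 1.35(139.26) + 0.7(25.45) + 0.7(104.22) = 188.00 + 17.82 + 72.95 = 278.77
6. 1.4(139.26) + 1.4(104.22) + 0.75(117.58) = 194.96 + 145.91 + 88.19 = 429.06
Maximum is from combination 6.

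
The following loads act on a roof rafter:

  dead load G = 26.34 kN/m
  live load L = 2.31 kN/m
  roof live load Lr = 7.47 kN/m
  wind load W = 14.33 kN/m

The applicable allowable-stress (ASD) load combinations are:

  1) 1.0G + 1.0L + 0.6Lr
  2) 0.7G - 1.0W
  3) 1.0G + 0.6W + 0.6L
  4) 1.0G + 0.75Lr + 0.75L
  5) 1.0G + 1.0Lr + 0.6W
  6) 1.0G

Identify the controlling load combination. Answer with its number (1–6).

Combination 5

1) 1.0(26.34) + 1.0(2.31) + 0.6(7.47) = 33.13
2) 0.7(26.34) - 1.0(14.33) = 4.11
3) 1.0(26.34) + 0.6(14.33) + 0.6(2.31) = 36.32
4) 1.0(26.34) + 0.75(7.47) + 0.75(2.31) = 33.68
5) 1.0(26.34) + 1.0(7.47) + 0.6(14.33) = 42.41
6) 1.0(26.34) = 26.34
The largest value is 42.41 kN/m from combination 5.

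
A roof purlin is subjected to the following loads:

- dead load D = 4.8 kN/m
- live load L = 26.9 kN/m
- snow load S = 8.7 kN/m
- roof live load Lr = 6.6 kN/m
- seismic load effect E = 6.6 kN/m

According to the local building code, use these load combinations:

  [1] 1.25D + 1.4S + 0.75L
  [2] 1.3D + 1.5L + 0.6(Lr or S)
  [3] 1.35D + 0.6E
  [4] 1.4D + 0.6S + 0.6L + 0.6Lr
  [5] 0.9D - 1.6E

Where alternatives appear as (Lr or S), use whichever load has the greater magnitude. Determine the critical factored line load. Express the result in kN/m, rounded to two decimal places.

51.81 kN/m

(Lr or S) → S = 8.7 kN/m.
[1] 1.25(4.8) + 1.4(8.7) + 0.75(26.9) = 38.36
[2] 1.3(4.8) + 1.5(26.9) + 0.6(8.7) = 51.81
[3] 1.35(4.8) + 0.6(6.6) = 10.44
[4] 1.4(4.8) + 0.6(8.7) + 0.6(26.9) + 0.6(6.6) = 32.04
[5] 0.9(4.8) - 1.6(6.6) = -6.24
Maximum is from combination 2.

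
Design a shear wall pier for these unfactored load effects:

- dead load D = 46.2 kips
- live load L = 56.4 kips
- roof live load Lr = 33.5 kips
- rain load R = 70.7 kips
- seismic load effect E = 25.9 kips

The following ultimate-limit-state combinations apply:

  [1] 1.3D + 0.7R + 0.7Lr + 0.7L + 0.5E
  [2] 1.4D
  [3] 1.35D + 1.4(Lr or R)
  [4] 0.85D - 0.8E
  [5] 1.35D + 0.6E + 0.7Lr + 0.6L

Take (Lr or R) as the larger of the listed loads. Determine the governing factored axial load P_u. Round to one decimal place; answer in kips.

185.4 kips

(Lr or R) → R = 70.7 kips.
[1] 1.3(46.2) + 0.7(70.7) + 0.7(33.5) + 0.7(56.4) + 0.5(25.9) = 185.4
[2] 1.4(46.2) = 64.7
[3] 1.35(46.2) + 1.4(70.7) = 62.4 + 99.0 = 161.4
[4] 0.85(46.2) - 0.8(25.9) = 39.3 - 20.7 = 18.6
[5] 1.35(46.2) + 0.6(25.9) + 0.7(33.5) + 0.6(56.4) = 62.4 + 15.5 + 23.5 + 33.8 = 135.2
Combination 1 governs: P_u = 185.4 kips.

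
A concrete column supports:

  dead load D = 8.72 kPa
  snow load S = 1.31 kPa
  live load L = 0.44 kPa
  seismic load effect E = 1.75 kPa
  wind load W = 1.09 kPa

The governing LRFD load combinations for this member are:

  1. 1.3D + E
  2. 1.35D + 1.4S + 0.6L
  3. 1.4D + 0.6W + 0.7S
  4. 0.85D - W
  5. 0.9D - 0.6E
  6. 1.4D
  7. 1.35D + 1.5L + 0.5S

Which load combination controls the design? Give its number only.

Combination 2

1. 1.3(8.72) + 1.0(1.75) = 11.34 + 1.75 = 13.09
2. 1.35(8.72) + 1.4(1.31) + 0.6(0.44) = 13.87
3. 1.4(8.72) + 0.6(1.09) + 0.7(1.31) = 12.21 + 0.65 + 0.92 = 13.78
4. 0.85(8.72) - 1.0(1.09) = 7.41 - 1.09 = 6.32
5. 0.9(8.72) - 0.6(1.75) = 7.85 - 1.05 = 6.80
6. 1.4(8.72) = 12.21
7. 1.35(8.72) + 1.5(0.44) + 0.5(1.31) = 11.77 + 0.66 + 0.66 = 13.09
The largest value is 13.87 kPa from combination 2.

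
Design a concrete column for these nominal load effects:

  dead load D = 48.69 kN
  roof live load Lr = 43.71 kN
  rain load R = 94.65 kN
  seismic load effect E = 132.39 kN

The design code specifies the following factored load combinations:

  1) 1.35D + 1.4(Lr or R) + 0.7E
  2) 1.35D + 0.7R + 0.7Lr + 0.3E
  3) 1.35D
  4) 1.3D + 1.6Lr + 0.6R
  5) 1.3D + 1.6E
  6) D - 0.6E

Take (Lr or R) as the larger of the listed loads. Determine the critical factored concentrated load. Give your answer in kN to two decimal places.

290.91 kN

(Lr or R) → R = 94.65 kN.
1) 1.35(48.69) + 1.4(94.65) + 0.7(132.39) = 290.91
2) 1.35(48.69) + 0.7(94.65) + 0.7(43.71) + 0.3(132.39) = 202.30
3) 1.35(48.69) = 65.73
4) 1.3(48.69) + 1.6(43.71) + 0.6(94.65) = 190.02
5) 1.3(48.69) + 1.6(132.39) = 275.12
6) 1.0(48.69) - 0.6(132.39) = -30.74
The controlling combination is 1, giving 290.91 kN.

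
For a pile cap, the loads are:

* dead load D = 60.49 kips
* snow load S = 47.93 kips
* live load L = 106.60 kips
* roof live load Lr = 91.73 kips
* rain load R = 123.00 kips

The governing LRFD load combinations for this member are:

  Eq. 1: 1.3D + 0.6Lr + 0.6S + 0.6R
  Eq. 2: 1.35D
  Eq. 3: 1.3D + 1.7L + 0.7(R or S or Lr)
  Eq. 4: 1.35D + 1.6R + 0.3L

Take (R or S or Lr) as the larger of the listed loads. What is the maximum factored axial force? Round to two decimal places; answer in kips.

(R or S or Lr) → R = 123.00 kips.
Eq. 1: 1.3(60.49) + 0.6(91.73) + 0.6(47.93) + 0.6(123.00) = 236.23
Eq. 2: 1.35(60.49) = 81.66
Eq. 3: 1.3(60.49) + 1.7(106.60) + 0.7(123.00) = 78.64 + 181.22 + 86.10 = 345.96
Eq. 4: 1.35(60.49) + 1.6(123.00) + 0.3(106.60) = 81.66 + 196.80 + 31.98 = 310.44
Combination 3 governs: P_u = 345.96 kips.

345.96 kips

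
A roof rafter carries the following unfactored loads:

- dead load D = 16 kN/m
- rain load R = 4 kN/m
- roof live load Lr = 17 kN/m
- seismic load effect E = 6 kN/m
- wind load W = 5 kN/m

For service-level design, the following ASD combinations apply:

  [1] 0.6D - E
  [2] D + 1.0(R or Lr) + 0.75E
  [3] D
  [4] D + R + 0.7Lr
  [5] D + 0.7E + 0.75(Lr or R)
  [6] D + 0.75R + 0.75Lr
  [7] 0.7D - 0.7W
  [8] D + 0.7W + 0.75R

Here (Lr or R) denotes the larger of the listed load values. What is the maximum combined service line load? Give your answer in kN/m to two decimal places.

37.50 kN/m

(R or Lr) → Lr = 17 kN/m; (Lr or R) → Lr = 17 kN/m.
[1] 0.6(16) - 1.0(6) = 3.60
[2] 1.0(16) + 1.0(17) + 0.75(6) = 37.50
[3] 1.0(16) = 16.00
[4] 1.0(16) + 1.0(4) + 0.7(17) = 31.90
[5] 1.0(16) + 0.7(6) + 0.75(17) = 32.95
[6] 1.0(16) + 0.75(4) + 0.75(17) = 31.75
[7] 0.7(16) - 0.7(5) = 7.70
[8] 1.0(16) + 0.7(5) + 0.75(4) = 22.50
Maximum is from combination 2.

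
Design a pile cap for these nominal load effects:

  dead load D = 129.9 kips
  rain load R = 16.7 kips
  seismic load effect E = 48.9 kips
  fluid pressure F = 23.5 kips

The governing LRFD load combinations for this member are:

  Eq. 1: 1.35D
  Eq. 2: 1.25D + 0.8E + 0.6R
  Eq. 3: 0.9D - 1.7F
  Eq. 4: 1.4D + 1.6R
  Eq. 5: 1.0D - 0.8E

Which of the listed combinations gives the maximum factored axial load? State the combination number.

Eq. 1: 1.35(129.9) = 175.37
Eq. 2: 1.25(129.9) + 0.8(48.9) + 0.6(16.7) = 162.38 + 39.12 + 10.02 = 211.52
Eq. 3: 0.9(129.9) - 1.7(23.5) = 116.91 - 39.95 = 76.96
Eq. 4: 1.4(129.9) + 1.6(16.7) = 181.86 + 26.72 = 208.58
Eq. 5: 1.0(129.9) - 0.8(48.9) = 129.90 - 39.12 = 90.78
The largest value is 211.52 kips from combination 2.

Combination 2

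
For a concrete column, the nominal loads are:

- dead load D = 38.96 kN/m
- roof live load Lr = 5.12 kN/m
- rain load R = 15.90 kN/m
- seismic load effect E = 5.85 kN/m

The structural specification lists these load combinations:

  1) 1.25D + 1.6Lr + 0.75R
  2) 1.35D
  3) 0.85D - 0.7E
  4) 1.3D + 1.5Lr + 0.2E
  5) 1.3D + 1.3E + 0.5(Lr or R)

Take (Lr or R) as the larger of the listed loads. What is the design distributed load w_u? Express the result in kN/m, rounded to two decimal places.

68.82 kN/m

(Lr or R) → R = 15.90 kN/m.
1) 1.25(38.96) + 1.6(5.12) + 0.75(15.90) = 48.70 + 8.19 + 11.93 = 68.82
2) 1.35(38.96) = 52.60
3) 0.85(38.96) - 0.7(5.85) = 33.12 - 4.10 = 29.02
4) 1.3(38.96) + 1.5(5.12) + 0.2(5.85) = 50.65 + 7.68 + 1.17 = 59.50
5) 1.3(38.96) + 1.3(5.85) + 0.5(15.90) = 66.20
Maximum is from combination 1.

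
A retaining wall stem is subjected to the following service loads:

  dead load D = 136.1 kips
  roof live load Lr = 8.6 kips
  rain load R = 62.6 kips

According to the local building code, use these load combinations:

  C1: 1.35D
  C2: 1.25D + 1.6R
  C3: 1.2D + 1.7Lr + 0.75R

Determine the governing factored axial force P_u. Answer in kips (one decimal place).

C1: 1.35(136.1) = 183.7
C2: 1.25(136.1) + 1.6(62.6) = 170.1 + 100.2 = 270.3
C3: 1.2(136.1) + 1.7(8.6) + 0.75(62.6) = 163.3 + 14.6 + 47.0 = 224.9
The controlling combination is 2, giving 270.3 kips.

270.3 kips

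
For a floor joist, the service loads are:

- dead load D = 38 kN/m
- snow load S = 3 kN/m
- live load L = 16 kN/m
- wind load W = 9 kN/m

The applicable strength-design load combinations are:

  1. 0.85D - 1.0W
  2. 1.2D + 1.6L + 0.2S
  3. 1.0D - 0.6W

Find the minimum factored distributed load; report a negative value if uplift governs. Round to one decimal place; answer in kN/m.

1. 0.85(38) - 1.0(9) = 23.3
2. 1.2(38) + 1.6(16) + 0.2(3) = 71.8
3. 1.0(38) - 0.6(9) = 32.6
Combination 1 gives the minimum: 23.3 kN/m.

23.3 kN/m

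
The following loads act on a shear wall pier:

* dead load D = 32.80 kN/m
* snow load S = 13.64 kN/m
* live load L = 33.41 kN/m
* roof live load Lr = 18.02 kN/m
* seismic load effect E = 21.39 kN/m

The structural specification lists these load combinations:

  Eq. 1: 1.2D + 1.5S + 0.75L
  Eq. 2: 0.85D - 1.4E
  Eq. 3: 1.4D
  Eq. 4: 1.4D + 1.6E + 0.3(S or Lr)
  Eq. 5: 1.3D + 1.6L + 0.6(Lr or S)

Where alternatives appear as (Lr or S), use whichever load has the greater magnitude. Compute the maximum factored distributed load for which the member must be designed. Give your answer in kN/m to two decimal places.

(S or Lr) → Lr = 18.02 kN/m; (Lr or S) → Lr = 18.02 kN/m.
Eq. 1: 1.2(32.80) + 1.5(13.64) + 0.75(33.41) = 39.36 + 20.46 + 25.06 = 84.88
Eq. 2: 0.85(32.80) - 1.4(21.39) = 27.88 - 29.95 = -2.07
Eq. 3: 1.4(32.80) = 45.92
Eq. 4: 1.4(32.80) + 1.6(21.39) + 0.3(18.02) = 45.92 + 34.22 + 5.41 = 85.55
Eq. 5: 1.3(32.80) + 1.6(33.41) + 0.6(18.02) = 42.64 + 53.46 + 10.81 = 106.91
Maximum is from combination 5.

106.91 kN/m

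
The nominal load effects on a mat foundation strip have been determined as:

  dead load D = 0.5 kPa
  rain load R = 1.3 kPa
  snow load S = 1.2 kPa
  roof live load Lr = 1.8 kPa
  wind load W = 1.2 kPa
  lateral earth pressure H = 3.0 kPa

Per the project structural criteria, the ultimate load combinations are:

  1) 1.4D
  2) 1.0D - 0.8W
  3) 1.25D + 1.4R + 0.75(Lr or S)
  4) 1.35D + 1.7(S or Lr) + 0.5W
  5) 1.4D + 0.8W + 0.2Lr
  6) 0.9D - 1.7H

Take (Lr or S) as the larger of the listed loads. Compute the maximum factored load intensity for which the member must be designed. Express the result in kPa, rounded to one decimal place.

(Lr or S) → Lr = 1.8 kPa; (S or Lr) → Lr = 1.8 kPa.
1) 1.4(0.5) = 0.7
2) 1.0(0.5) - 0.8(1.2) = 0.5 - 1.0 = -0.5
3) 1.25(0.5) + 1.4(1.3) + 0.75(1.8) = 0.6 + 1.8 + 1.4 = 3.8
4) 1.35(0.5) + 1.7(1.8) + 0.5(1.2) = 4.3
5) 1.4(0.5) + 0.8(1.2) + 0.2(1.8) = 2.0
6) 0.9(0.5) - 1.7(3.0) = -4.7
Combination 4 governs: q_u = 4.3 kPa.

4.3 kPa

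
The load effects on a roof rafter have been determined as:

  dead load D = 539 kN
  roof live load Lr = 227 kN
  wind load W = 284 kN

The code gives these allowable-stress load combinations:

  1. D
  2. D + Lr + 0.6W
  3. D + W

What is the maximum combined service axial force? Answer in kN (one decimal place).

1. 1.0(539) = 539.0
2. 1.0(539) + 1.0(227) + 0.6(284) = 539.0 + 227.0 + 170.4 = 936.4
3. 1.0(539) + 1.0(284) = 539.0 + 284.0 = 823.0
The controlling combination is 2, giving 936.4 kN.

936.4 kN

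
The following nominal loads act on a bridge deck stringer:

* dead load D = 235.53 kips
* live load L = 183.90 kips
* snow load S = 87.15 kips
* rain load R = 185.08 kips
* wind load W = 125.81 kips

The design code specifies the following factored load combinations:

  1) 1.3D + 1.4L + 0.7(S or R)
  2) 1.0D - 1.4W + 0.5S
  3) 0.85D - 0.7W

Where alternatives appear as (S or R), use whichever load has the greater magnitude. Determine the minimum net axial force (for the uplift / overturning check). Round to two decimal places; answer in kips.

102.97 kips

(S or R) → R = 185.08 kips.
1) 1.3(235.53) + 1.4(183.90) + 0.7(185.08) = 693.21
2) 1.0(235.53) - 1.4(125.81) + 0.5(87.15) = 102.97
3) 0.85(235.53) - 0.7(125.81) = 112.13
Combination 2 gives the minimum: 102.97 kips.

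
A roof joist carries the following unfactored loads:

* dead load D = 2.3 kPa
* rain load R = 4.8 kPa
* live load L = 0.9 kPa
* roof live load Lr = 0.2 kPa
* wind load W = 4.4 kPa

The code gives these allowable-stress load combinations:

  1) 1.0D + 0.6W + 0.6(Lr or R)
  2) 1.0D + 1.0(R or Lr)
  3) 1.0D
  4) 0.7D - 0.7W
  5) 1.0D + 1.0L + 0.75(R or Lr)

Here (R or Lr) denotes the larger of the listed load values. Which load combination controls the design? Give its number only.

Combination 1

(Lr or R) → R = 4.8 kPa; (R or Lr) → R = 4.8 kPa.
1) 1.0(2.3) + 0.6(4.4) + 0.6(4.8) = 2.30 + 2.64 + 2.88 = 7.82
2) 1.0(2.3) + 1.0(4.8) = 2.30 + 4.80 = 7.10
3) 1.0(2.3) = 2.30
4) 0.7(2.3) - 0.7(4.4) = 1.61 - 3.08 = -1.47
5) 1.0(2.3) + 1.0(0.9) + 0.75(4.8) = 2.30 + 0.90 + 3.60 = 6.80
The largest value is 7.82 kPa from combination 1.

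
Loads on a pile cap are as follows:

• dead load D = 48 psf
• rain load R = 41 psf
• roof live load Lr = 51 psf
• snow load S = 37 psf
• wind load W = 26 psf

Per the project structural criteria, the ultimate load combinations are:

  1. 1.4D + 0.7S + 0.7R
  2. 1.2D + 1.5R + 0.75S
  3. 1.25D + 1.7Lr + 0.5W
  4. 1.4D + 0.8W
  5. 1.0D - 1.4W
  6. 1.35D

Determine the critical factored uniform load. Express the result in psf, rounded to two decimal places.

1. 1.4(48) + 0.7(37) + 0.7(41) = 67.20 + 25.90 + 28.70 = 121.80
2. 1.2(48) + 1.5(41) + 0.75(37) = 57.60 + 61.50 + 27.75 = 146.85
3. 1.25(48) + 1.7(51) + 0.5(26) = 60.00 + 86.70 + 13.00 = 159.70
4. 1.4(48) + 0.8(26) = 67.20 + 20.80 = 88.00
5. 1.0(48) - 1.4(26) = 48.00 - 36.40 = 11.60
6. 1.35(48) = 64.80
The controlling combination is 3, giving 159.70 psf.

159.70 psf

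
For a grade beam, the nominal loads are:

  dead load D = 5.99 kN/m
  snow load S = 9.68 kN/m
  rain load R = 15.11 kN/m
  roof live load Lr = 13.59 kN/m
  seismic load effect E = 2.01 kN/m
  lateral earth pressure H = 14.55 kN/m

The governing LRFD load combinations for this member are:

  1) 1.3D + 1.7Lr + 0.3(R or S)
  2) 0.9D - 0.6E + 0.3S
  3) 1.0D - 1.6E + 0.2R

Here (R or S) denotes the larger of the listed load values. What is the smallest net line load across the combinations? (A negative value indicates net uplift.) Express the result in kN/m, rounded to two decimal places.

5.80 kN/m

(R or S) → R = 15.11 kN/m.
1) 1.3(5.99) + 1.7(13.59) + 0.3(15.11) = 7.79 + 23.10 + 4.53 = 35.42
2) 0.9(5.99) - 0.6(2.01) + 0.3(9.68) = 7.09
3) 1.0(5.99) - 1.6(2.01) + 0.2(15.11) = 5.80
Combination 3 gives the minimum: 5.80 kN/m.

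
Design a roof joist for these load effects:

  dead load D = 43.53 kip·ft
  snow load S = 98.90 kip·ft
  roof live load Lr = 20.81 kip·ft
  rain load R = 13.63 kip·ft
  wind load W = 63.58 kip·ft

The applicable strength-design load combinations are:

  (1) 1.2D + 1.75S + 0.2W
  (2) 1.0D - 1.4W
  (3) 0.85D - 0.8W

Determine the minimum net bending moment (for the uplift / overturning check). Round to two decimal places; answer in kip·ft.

-45.48 kip·ft

(1) 1.2(43.53) + 1.75(98.90) + 0.2(63.58) = 238.03
(2) 1.0(43.53) - 1.4(63.58) = 43.53 - 89.01 = -45.48
(3) 0.85(43.53) - 0.8(63.58) = 37.00 - 50.86 = -13.86
Combination 2 gives the minimum: -45.48 kip·ft.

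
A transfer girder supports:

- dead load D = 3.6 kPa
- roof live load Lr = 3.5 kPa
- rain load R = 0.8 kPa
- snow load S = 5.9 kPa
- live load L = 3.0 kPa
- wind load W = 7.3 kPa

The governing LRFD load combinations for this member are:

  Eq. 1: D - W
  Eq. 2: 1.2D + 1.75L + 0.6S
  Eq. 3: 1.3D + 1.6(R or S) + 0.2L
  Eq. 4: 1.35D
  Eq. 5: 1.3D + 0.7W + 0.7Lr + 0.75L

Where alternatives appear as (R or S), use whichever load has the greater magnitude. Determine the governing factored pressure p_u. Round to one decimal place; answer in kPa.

14.7 kPa

(R or S) → S = 5.9 kPa.
Eq. 1: 1.0(3.6) - 1.0(7.3) = -3.7
Eq. 2: 1.2(3.6) + 1.75(3.0) + 0.6(5.9) = 13.1
Eq. 3: 1.3(3.6) + 1.6(5.9) + 0.2(3.0) = 14.7
Eq. 4: 1.35(3.6) = 4.9
Eq. 5: 1.3(3.6) + 0.7(7.3) + 0.7(3.5) + 0.75(3.0) = 14.5
The controlling combination is 3, giving 14.7 kPa.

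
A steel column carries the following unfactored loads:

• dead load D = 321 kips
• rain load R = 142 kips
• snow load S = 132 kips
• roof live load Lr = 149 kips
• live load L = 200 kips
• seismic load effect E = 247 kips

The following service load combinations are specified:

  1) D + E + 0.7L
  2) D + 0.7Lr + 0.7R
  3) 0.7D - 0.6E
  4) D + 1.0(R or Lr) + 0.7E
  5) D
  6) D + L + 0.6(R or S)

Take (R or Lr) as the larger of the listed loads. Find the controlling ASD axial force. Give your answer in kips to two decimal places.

708.00 kips

(R or Lr) → Lr = 149 kips; (R or S) → R = 142 kips.
1) 1.0(321) + 1.0(247) + 0.7(200) = 321.00 + 247.00 + 140.00 = 708.00
2) 1.0(321) + 0.7(149) + 0.7(142) = 321.00 + 104.30 + 99.40 = 524.70
3) 0.7(321) - 0.6(247) = 224.70 - 148.20 = 76.50
4) 1.0(321) + 1.0(149) + 0.7(247) = 321.00 + 149.00 + 172.90 = 642.90
5) 1.0(321) = 321.00
6) 1.0(321) + 1.0(200) + 0.6(142) = 321.00 + 200.00 + 85.20 = 606.20
Combination 1 governs: P = 708.00 kips.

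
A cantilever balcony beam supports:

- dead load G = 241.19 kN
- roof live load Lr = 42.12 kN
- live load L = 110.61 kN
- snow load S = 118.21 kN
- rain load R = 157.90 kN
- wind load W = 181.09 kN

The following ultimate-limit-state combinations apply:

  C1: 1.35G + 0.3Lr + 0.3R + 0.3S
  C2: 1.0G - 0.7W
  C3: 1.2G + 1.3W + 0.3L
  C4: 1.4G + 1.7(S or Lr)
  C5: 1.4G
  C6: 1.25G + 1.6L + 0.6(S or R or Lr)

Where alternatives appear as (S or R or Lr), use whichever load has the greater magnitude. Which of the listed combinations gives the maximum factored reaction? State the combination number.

Combination 6

(S or Lr) → S = 118.21 kN; (S or R or Lr) → R = 157.90 kN.
C1: 1.35(241.19) + 0.3(42.12) + 0.3(157.90) + 0.3(118.21) = 325.61 + 12.64 + 47.37 + 35.46 = 421.08
C2: 1.0(241.19) - 0.7(181.09) = 241.19 - 126.76 = 114.43
C3: 1.2(241.19) + 1.3(181.09) + 0.3(110.61) = 289.43 + 235.42 + 33.18 = 558.03
C4: 1.4(241.19) + 1.7(118.21) = 538.62
C5: 1.4(241.19) = 337.67
C6: 1.25(241.19) + 1.6(110.61) + 0.6(157.90) = 573.20
The largest value is 573.20 kN from combination 6.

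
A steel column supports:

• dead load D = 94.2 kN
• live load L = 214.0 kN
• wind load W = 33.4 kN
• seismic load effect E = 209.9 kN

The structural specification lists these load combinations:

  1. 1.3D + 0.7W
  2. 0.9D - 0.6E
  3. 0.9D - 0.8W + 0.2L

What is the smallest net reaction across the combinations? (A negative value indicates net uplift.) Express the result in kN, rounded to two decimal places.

-41.16 kN

1. 1.3(94.2) + 0.7(33.4) = 145.84
2. 0.9(94.2) - 0.6(209.9) = -41.16
3. 0.9(94.2) - 0.8(33.4) + 0.2(214.0) = 100.86
Combination 2 gives the minimum: -41.16 kN.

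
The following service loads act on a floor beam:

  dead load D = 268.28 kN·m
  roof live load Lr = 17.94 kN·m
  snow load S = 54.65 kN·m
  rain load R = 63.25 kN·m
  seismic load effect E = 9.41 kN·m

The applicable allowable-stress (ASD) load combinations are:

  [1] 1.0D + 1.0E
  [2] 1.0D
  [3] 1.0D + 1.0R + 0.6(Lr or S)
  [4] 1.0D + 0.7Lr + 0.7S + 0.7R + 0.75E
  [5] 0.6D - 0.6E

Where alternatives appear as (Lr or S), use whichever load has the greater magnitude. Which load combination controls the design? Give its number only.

Combination 4

(Lr or S) → S = 54.65 kN·m.
[1] 1.0(268.28) + 1.0(9.41) = 268.28 + 9.41 = 277.69
[2] 1.0(268.28) = 268.28
[3] 1.0(268.28) + 1.0(63.25) + 0.6(54.65) = 268.28 + 63.25 + 32.79 = 364.32
[4] 1.0(268.28) + 0.7(17.94) + 0.7(54.65) + 0.7(63.25) + 0.75(9.41) = 370.43
[5] 0.6(268.28) - 0.6(9.41) = 160.97 - 5.65 = 155.32
The largest value is 370.43 kN·m from combination 4.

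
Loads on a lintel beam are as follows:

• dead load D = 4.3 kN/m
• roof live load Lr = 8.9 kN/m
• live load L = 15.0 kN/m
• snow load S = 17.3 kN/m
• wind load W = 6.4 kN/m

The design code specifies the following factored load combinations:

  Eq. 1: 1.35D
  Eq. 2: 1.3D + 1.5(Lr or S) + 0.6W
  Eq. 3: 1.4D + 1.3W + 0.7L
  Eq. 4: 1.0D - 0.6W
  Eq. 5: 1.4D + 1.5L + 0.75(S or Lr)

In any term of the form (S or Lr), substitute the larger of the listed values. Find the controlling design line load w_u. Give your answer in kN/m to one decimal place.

41.5 kN/m

(Lr or S) → S = 17.3 kN/m; (S or Lr) → S = 17.3 kN/m.
Eq. 1: 1.35(4.3) = 5.8
Eq. 2: 1.3(4.3) + 1.5(17.3) + 0.6(6.4) = 5.6 + 26.0 + 3.8 = 35.4
Eq. 3: 1.4(4.3) + 1.3(6.4) + 0.7(15.0) = 6.0 + 8.3 + 10.5 = 24.8
Eq. 4: 1.0(4.3) - 0.6(6.4) = 4.3 - 3.8 = 0.5
Eq. 5: 1.4(4.3) + 1.5(15.0) + 0.75(17.3) = 6.0 + 22.5 + 13.0 = 41.5
The controlling combination is 5, giving 41.5 kN/m.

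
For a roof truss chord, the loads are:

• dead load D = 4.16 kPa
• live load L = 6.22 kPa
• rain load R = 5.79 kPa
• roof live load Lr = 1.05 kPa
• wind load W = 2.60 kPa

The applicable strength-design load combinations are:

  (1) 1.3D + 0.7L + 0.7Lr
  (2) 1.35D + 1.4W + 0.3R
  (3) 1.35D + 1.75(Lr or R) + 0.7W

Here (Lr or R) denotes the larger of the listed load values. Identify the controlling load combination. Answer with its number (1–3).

(Lr or R) → R = 5.79 kPa.
(1) 1.3(4.16) + 0.7(6.22) + 0.7(1.05) = 5.41 + 4.35 + 0.74 = 10.50
(2) 1.35(4.16) + 1.4(2.60) + 0.3(5.79) = 10.99
(3) 1.35(4.16) + 1.75(5.79) + 0.7(2.60) = 5.62 + 10.13 + 1.82 = 17.57
The largest value is 17.57 kPa from combination 3.

Combination 3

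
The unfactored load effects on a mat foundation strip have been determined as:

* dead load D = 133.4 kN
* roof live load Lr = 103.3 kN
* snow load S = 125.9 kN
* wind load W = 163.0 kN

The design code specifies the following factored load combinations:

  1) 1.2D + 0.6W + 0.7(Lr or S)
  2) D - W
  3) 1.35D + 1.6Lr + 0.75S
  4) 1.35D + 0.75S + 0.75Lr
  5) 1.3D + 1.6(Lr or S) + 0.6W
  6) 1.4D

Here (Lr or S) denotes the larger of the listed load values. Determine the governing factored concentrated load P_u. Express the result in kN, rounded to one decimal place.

472.7 kN

(Lr or S) → S = 125.9 kN.
1) 1.2(133.4) + 0.6(163.0) + 0.7(125.9) = 160.1 + 97.8 + 88.1 = 346.0
2) 1.0(133.4) - 1.0(163.0) = 133.4 - 163.0 = -29.6
3) 1.35(133.4) + 1.6(103.3) + 0.75(125.9) = 180.1 + 165.3 + 94.4 = 439.8
4) 1.35(133.4) + 0.75(125.9) + 0.75(103.3) = 180.1 + 94.4 + 77.5 = 352.0
5) 1.3(133.4) + 1.6(125.9) + 0.6(163.0) = 472.7
6) 1.4(133.4) = 186.8
The controlling combination is 5, giving 472.7 kN.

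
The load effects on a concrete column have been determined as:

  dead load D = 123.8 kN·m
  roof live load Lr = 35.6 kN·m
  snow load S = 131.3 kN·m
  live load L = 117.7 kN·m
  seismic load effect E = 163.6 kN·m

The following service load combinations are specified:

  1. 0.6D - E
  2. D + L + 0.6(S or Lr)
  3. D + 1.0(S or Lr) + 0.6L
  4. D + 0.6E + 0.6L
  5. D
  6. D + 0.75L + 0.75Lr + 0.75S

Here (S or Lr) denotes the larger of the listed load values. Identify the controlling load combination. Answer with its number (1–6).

(S or Lr) → S = 131.3 kN·m.
1. 0.6(123.8) - 1.0(163.6) = 74.3 - 163.6 = -89.3
2. 1.0(123.8) + 1.0(117.7) + 0.6(131.3) = 123.8 + 117.7 + 78.8 = 320.3
3. 1.0(123.8) + 1.0(131.3) + 0.6(117.7) = 123.8 + 131.3 + 70.6 = 325.7
4. 1.0(123.8) + 0.6(163.6) + 0.6(117.7) = 123.8 + 98.2 + 70.6 = 292.6
5. 1.0(123.8) = 123.8
6. 1.0(123.8) + 0.75(117.7) + 0.75(35.6) + 0.75(131.3) = 123.8 + 88.3 + 26.7 + 98.5 = 337.3
The largest value is 337.3 kN·m from combination 6.

Combination 6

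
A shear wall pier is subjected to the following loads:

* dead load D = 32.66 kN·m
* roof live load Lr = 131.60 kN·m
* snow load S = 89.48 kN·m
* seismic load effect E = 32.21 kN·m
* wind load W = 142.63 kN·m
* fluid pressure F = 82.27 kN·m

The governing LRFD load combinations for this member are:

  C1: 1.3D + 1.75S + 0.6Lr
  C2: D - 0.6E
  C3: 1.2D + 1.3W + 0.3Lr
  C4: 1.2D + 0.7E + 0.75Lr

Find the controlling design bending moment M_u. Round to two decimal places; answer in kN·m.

278.01 kN·m

C1: 1.3(32.66) + 1.75(89.48) + 0.6(131.60) = 42.46 + 156.59 + 78.96 = 278.01
C2: 1.0(32.66) - 0.6(32.21) = 32.66 - 19.33 = 13.33
C3: 1.2(32.66) + 1.3(142.63) + 0.3(131.60) = 39.19 + 185.42 + 39.48 = 264.09
C4: 1.2(32.66) + 0.7(32.21) + 0.75(131.60) = 39.19 + 22.55 + 98.70 = 160.44
Combination 1 governs: M_u = 278.01 kN·m.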